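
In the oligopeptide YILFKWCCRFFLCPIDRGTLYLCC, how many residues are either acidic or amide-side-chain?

Acidic: D, E. Amide-side-chain: N, Q.
Acidic residues here: D16 (1).
Amide-side-chain residues here: none (0).
The two groups share no amino acid, so total = 1 + 0 = 1.

1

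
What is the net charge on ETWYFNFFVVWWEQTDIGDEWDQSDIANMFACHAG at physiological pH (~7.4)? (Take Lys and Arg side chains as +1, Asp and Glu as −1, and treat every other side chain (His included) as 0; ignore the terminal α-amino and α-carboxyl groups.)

Positive (K, R): none → +0.
Negative (D, E): E1, E13, D16, D19, E20, D22, D25 → −7.
Net charge = (+0) + (−7) = −7.

-7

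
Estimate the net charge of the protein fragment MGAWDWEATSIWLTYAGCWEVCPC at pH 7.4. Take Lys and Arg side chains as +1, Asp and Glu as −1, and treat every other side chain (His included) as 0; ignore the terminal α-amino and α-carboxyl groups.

-3

Positive (K, R): none → +0.
Negative (D, E): D5, E7, E20 → −3.
Net charge = (+0) + (−3) = −3.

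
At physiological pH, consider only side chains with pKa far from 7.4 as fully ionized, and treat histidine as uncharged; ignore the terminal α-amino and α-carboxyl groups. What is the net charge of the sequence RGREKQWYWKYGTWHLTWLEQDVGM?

The side chains ionized at physiological pH are Lys/Arg (+1) and Asp/Glu (−1); with His treated as neutral, nothing else contributes.
Positive (K, R): R1, R3, K5, K10 → +4.
Negative (D, E): E4, E20, D22 → −3.
Net charge = (+4) + (−3) = +1.

+1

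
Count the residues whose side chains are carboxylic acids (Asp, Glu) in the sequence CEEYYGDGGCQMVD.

4

Matching residues: E2, E3, D7, D14.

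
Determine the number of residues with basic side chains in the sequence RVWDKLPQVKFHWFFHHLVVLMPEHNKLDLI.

8

Lysine (K), arginine (R), and histidine (H) have basic, nitrogen-containing side chains.
Matching residues: R1, K5, K10, H12, H16, H17, H25, K27.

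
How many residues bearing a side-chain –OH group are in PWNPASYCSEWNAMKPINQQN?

The –OH-bearing residues are Ser, Thr (aliphatic alcohols), and Tyr (phenol).
Matching residues: S6, Y7, S9.

3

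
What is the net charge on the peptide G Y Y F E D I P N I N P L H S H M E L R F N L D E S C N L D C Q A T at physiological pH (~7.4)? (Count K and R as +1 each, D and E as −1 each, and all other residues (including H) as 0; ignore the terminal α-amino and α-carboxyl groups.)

Positive (K, R): R20 → +1.
Negative (D, E): E5, D6, E18, D24, E25, D30 → −6.
Net charge = (+1) + (−6) = −5.

-5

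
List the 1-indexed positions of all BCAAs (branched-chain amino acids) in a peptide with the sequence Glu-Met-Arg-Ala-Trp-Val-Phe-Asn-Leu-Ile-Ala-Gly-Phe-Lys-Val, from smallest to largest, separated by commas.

6, 9, 10, 15

Valine (V), leucine (L), and isoleucine (I) are the branched-chain amino acids.
Matching residues: Val6, Leu9, Ile10, Val15.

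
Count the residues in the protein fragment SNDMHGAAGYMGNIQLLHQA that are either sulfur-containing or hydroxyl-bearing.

4

Sulfur-containing: C, M. Hydroxyl-bearing: S, T, Y.
Sulfur-containing residues here: M4, M11 (2).
Hydroxyl-bearing residues here: S1, Y10 (2).
The two groups share no amino acid, so total = 2 + 2 = 4.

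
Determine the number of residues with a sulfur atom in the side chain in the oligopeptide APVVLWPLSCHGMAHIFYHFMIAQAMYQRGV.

Cysteine (C, thiol) and methionine (M, thioether) are the two sulfur-containing amino acids.
Matching residues: C10, M13, M21, M26.

4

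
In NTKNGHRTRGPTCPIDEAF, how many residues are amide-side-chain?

Asparagine (N) and glutamine (Q) have uncharged amide side chains.
Matching residues: N1, N4.

2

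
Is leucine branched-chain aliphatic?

The BCAAs are Val, Leu, and Ile — aliphatic side chains with a branch point.
Leucine is in this group.

Yes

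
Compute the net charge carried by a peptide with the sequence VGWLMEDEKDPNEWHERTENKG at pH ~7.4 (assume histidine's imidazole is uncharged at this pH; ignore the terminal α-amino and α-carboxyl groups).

-4

At pH ~7.4 the Lys and Arg side chains are protonated (+1), the Asp and Glu side chains are deprotonated (−1), and with His taken as neutral all other side chains carry no charge.
Positive (K, R): K9, R17, K21 → +3.
Negative (D, E): E6, D7, E8, D10, E13, E16, E19 → −7.
Net charge = (+3) + (−7) = −4.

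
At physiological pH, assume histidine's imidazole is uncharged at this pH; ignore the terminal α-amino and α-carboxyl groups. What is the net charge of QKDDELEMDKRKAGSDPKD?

The side chains ionized at physiological pH are Lys/Arg (+1) and Asp/Glu (−1); with His treated as neutral, nothing else contributes.
Positive (K, R): K2, K10, R11, K12, K18 → +5.
Negative (D, E): D3, D4, E5, E7, D9, D16, D19 → −7.
Net charge = (+5) + (−7) = −2.

-2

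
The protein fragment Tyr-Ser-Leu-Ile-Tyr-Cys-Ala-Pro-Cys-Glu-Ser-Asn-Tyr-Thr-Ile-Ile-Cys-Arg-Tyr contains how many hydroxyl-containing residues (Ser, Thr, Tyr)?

Matching residues: Tyr1, Ser2, Tyr5, Ser11, Tyr13, Thr14, Tyr19.

7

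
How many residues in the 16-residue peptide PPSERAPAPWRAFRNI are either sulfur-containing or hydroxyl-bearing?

1

Sulfur-containing: C, M. Hydroxyl-bearing: S, T, Y.
Sulfur-containing residues here: none (0).
Hydroxyl-bearing residues here: S3 (1).
The two groups share no amino acid, so total = 0 + 1 = 1.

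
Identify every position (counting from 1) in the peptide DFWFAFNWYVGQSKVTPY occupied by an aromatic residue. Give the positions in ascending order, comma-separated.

The aromatic amino acids are Phe (F, benzyl), Trp (W, indole), and Tyr (Y, phenol).
Matching residues: F2, W3, F4, F6, W8, Y9, Y18.

2, 3, 4, 6, 8, 9, 18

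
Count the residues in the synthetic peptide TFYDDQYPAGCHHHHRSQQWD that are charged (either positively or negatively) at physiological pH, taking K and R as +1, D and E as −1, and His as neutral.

Charged side chains at pH ~7.4: K, R (positive); D, E (negative).
Matching residues: D4, D5, R16, D21.

4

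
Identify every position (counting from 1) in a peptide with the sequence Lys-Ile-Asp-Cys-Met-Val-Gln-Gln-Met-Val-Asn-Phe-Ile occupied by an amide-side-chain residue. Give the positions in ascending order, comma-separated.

Only N (asparagine) and Q (glutamine) carry a side-chain carboxamide.
Matching residues: Gln7, Gln8, Asn11.

7, 8, 11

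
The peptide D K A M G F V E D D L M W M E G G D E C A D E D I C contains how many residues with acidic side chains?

Only D (aspartate) and E (glutamate) carry a side-chain carboxylic acid.
Matching residues: D1, E8, D9, D10, E15, D18, E19, D22, E23, D24.

10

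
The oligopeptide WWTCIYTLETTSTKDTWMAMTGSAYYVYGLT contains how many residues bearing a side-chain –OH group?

14

The –OH-bearing residues are Ser, Thr (aliphatic alcohols), and Tyr (phenol).
Matching residues: T3, Y6, T7, T10, T11, S12, T13, T16, T21, S23, Y25, Y26, Y28, T31.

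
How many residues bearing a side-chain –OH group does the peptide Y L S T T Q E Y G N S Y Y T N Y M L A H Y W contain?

11

The –OH-bearing residues are Ser, Thr (aliphatic alcohols), and Tyr (phenol).
Matching residues: Y1, S3, T4, T5, Y8, S11, Y12, Y13, T14, Y16, Y21.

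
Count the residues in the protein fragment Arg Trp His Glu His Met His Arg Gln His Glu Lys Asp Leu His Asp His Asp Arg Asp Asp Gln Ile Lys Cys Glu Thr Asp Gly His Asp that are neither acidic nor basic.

Acidic: D, E. Basic: K, R, H. All other residues are neither.
Matching residues: Trp2, Met6, Gln9, Leu14, Gln22, Ile23, Cys25, Thr27, Gly29.

9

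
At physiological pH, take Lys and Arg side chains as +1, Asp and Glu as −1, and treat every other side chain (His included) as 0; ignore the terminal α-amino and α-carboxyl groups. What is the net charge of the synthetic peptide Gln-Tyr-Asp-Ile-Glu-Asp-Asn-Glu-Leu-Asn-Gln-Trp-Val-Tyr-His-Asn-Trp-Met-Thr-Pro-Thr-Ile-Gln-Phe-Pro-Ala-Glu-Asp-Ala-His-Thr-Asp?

Positive (K, R): none → +0.
Negative (D, E): Asp3, Glu5, Asp6, Glu8, Glu27, Asp28, Asp32 → −7.
Net charge = (+0) + (−7) = −7.

-7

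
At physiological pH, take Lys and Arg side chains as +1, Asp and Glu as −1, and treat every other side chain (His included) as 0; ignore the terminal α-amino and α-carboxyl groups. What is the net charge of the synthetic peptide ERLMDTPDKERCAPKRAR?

+2

Positive (K, R): R2, K9, R11, K15, R16, R18 → +6.
Negative (D, E): E1, D5, D8, E10 → −4.
Net charge = (+6) + (−4) = +2.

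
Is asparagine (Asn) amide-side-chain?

Yes

Only N (asparagine) and Q (glutamine) carry a side-chain carboxamide.
Asparagine is in this group.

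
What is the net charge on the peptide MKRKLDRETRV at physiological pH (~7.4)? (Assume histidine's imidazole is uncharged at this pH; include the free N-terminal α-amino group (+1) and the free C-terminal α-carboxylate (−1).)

+3

Near pH 7.4, K and R contribute +1 each, D and E contribute −1 each, and every other side chain (His included, as stated) is uncharged.
Positive (K, R): K2, R3, K4, R7, R10 → +5.
Negative (D, E): D6, E8 → −2.
The N-terminus (+1) and C-terminus (−1) cancel.
Net charge = (+5) + (−2) = +3.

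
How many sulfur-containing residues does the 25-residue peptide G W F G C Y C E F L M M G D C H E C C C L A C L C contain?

10

The sulfur-bearing residues are cysteine (–SH) and methionine (–S–CH₃).
Matching residues: C5, C7, M11, M12, C15, C18, C19, C20, C23, C25.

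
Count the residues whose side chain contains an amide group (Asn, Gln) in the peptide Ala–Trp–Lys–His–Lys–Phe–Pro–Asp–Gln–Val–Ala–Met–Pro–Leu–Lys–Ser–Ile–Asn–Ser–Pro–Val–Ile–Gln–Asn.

4

Matching residues: Gln9, Asn18, Gln23, Asn24.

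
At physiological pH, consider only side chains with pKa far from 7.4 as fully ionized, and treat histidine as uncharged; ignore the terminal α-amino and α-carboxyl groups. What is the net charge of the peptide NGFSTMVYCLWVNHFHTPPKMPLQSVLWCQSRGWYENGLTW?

+1

Near pH 7.4, K and R contribute +1 each, D and E contribute −1 each, and every other side chain (His included, as stated) is uncharged.
Positive (K, R): K20, R32 → +2.
Negative (D, E): E36 → −1.
Net charge = (+2) + (−1) = +1.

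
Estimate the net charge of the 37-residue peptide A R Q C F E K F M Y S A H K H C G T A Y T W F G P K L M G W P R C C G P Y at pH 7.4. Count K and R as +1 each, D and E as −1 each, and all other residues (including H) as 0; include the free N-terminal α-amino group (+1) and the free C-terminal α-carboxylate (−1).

Positive (K, R): R2, K7, K14, K26, R32 → +5.
Negative (D, E): E6 → −1.
The N-terminus (+1) and C-terminus (−1) cancel.
Net charge = (+5) + (−1) = +4.

+4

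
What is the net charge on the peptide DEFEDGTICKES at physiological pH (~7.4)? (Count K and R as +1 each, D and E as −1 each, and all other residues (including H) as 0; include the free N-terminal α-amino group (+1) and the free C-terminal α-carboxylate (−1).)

Positive (K, R): K10 → +1.
Negative (D, E): D1, E2, E4, D5, E11 → −5.
The N-terminus (+1) and C-terminus (−1) cancel.
Net charge = (+1) + (−5) = −4.

-4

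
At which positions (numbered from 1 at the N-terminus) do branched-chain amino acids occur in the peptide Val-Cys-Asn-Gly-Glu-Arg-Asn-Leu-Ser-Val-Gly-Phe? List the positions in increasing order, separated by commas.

Valine (V), leucine (L), and isoleucine (I) are the branched-chain amino acids.
Matching residues: Val1, Leu8, Val10.

1, 8, 10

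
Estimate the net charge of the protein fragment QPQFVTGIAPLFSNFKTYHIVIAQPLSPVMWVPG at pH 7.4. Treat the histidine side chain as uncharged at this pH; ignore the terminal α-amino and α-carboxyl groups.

+1

The side chains ionized at physiological pH are Lys/Arg (+1) and Asp/Glu (−1); with His treated as neutral, nothing else contributes.
Positive (K, R): K16 → +1.
Negative (D, E): none → −0.
Net charge = (+1) + (−0) = +1.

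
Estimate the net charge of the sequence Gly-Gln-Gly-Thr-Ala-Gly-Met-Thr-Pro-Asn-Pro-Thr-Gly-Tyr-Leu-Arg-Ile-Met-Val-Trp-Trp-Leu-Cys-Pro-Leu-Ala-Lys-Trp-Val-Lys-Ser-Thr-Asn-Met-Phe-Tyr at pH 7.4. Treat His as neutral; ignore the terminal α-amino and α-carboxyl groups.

Near pH 7.4, K and R contribute +1 each, D and E contribute −1 each, and every other side chain (His included, as stated) is uncharged.
Positive (K, R): Arg16, Lys27, Lys30 → +3.
Negative (D, E): none → −0.
Net charge = (+3) + (−0) = +3.

+3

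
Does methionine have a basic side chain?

Lysine (K), arginine (R), and histidine (H) have basic, nitrogen-containing side chains.
Methionine is not in this group.

No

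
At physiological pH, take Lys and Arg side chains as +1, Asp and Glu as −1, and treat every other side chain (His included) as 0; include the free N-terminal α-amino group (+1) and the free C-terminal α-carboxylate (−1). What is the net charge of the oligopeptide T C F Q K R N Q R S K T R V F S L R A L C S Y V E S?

+5

Positive (K, R): K5, R6, R9, K11, R13, R18 → +6.
Negative (D, E): E25 → −1.
The N-terminus (+1) and C-terminus (−1) cancel.
Net charge = (+6) + (−1) = +5.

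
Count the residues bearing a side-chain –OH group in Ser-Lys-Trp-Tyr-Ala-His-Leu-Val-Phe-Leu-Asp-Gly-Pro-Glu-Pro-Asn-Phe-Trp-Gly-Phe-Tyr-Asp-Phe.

3

The –OH-bearing residues are Ser, Thr (aliphatic alcohols), and Tyr (phenol).
Matching residues: Ser1, Tyr4, Tyr21.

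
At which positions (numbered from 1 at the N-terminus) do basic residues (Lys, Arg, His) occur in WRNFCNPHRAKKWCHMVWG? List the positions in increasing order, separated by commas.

2, 8, 9, 11, 12, 15

Matching residues: R2, H8, R9, K11, K12, H15.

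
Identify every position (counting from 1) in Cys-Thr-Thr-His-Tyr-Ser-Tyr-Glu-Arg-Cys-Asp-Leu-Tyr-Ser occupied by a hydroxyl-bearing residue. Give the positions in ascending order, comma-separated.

2, 3, 5, 6, 7, 13, 14

S, T, and Y are the three residues with a side-chain hydroxyl.
Matching residues: Thr2, Thr3, Tyr5, Ser6, Tyr7, Tyr13, Ser14.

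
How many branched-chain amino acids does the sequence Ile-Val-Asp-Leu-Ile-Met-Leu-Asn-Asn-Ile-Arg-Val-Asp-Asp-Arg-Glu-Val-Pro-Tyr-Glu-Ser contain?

V, L, and I make up the branched-chain aliphatic group.
Matching residues: Ile1, Val2, Leu4, Ile5, Leu7, Ile10, Val12, Val17.

8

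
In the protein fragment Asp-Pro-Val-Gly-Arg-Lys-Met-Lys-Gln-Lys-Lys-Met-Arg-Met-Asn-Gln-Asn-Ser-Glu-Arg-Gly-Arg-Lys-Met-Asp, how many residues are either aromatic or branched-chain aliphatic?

1

Aromatic: F, W, Y. Branched-chain aliphatic: I, L, V.
Aromatic residues here: none (0).
Branched-chain aliphatic residues here: Val3 (1).
The two groups share no amino acid, so total = 0 + 1 = 1.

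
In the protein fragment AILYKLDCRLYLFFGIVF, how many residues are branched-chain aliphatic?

7

Valine (V), leucine (L), and isoleucine (I) are the branched-chain amino acids.
Matching residues: I2, L3, L6, L10, L12, I16, V17.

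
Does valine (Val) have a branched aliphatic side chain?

Yes

V, L, and I make up the branched-chain aliphatic group.
Valine is in this group.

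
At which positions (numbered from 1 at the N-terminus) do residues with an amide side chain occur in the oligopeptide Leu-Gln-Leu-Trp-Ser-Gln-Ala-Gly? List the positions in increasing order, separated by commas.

2, 6

Asparagine (N) and glutamine (Q) have uncharged amide side chains.
Matching residues: Gln2, Gln6.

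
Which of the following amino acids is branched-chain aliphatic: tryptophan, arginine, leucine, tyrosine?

V, L, and I make up the branched-chain aliphatic group.
Of the listed options, only leucine belongs to this group.

leucine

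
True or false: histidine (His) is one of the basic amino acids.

Lysine (K), arginine (R), and histidine (H) have basic, nitrogen-containing side chains.
Histidine is in this group.

True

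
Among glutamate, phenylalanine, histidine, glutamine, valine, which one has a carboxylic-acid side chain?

glutamate

Aspartate (D) and glutamate (E) have carboxylic-acid side chains and are the acidic amino acids.
Of the listed options, only glutamate belongs to this group.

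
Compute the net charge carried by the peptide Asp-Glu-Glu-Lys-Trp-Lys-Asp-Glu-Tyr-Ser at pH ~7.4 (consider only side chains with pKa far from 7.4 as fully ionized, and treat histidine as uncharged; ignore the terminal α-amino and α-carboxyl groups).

-3

At pH ~7.4 the Lys and Arg side chains are protonated (+1), the Asp and Glu side chains are deprotonated (−1), and with His taken as neutral all other side chains carry no charge.
Positive (K, R): Lys4, Lys6 → +2.
Negative (D, E): Asp1, Glu2, Glu3, Asp7, Glu8 → −5.
Net charge = (+2) + (−5) = −3.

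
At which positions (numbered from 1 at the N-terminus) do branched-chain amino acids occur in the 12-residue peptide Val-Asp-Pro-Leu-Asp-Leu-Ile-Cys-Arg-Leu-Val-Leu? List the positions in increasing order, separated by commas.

The BCAAs are Val, Leu, and Ile — aliphatic side chains with a branch point.
Matching residues: Val1, Leu4, Leu6, Ile7, Leu10, Val11, Leu12.

1, 4, 6, 7, 10, 11, 12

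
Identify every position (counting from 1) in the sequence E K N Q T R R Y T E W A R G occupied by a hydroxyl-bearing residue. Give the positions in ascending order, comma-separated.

5, 8, 9

The –OH-bearing residues are Ser, Thr (aliphatic alcohols), and Tyr (phenol).
Matching residues: T5, Y8, T9.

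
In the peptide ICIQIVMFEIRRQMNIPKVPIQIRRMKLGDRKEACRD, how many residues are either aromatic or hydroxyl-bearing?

1

Aromatic: F, W, Y. Hydroxyl-bearing: S, T, Y.
Aromatic residues here: F8 (1).
Hydroxyl-bearing residues here: none (0).
(Y belongs to both groups, but none appear in this sequence.) Total = 1 + 0 = 1.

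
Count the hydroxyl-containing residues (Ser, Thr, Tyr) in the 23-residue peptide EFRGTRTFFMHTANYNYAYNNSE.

7

Matching residues: T5, T7, T12, Y15, Y17, Y19, S22.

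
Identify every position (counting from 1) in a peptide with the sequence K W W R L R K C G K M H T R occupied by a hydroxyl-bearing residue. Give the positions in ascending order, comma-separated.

13

Serine (S), threonine (T), and tyrosine (Y) each carry a hydroxyl group on the side chain.
Matching residues: T13.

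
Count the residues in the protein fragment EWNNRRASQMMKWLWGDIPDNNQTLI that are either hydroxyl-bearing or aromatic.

Hydroxyl-bearing: S, T, Y. Aromatic: F, W, Y.
Hydroxyl-bearing residues here: S8, T24 (2).
Aromatic residues here: W2, W13, W15 (3).
(Y belongs to both groups, but none appear in this sequence.) Total = 2 + 3 = 5.

5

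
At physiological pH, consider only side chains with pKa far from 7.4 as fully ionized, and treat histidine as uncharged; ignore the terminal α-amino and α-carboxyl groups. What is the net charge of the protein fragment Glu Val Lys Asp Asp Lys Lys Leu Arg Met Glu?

0

At pH ~7.4 the Lys and Arg side chains are protonated (+1), the Asp and Glu side chains are deprotonated (−1), and with His taken as neutral all other side chains carry no charge.
Positive (K, R): Lys3, Lys6, Lys7, Arg9 → +4.
Negative (D, E): Glu1, Asp4, Asp5, Glu11 → −4.
Net charge = (+4) + (−4) = 0.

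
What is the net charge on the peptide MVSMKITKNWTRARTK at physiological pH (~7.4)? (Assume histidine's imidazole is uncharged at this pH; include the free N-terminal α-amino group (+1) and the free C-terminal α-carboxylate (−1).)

+5

At pH ~7.4 the Lys and Arg side chains are protonated (+1), the Asp and Glu side chains are deprotonated (−1), and with His taken as neutral all other side chains carry no charge.
Positive (K, R): K5, K8, R12, R14, K16 → +5.
Negative (D, E): none → −0.
The N-terminus (+1) and C-terminus (−1) cancel.
Net charge = (+5) + (−0) = +5.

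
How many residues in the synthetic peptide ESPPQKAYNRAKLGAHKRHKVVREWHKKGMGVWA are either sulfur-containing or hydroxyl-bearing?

Sulfur-containing: C, M. Hydroxyl-bearing: S, T, Y.
Sulfur-containing residues here: M30 (1).
Hydroxyl-bearing residues here: S2, Y8 (2).
The two groups share no amino acid, so total = 1 + 2 = 3.

3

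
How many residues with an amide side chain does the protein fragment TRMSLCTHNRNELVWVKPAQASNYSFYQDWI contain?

5

Asparagine (N) and glutamine (Q) have uncharged amide side chains.
Matching residues: N9, N11, Q20, N23, Q28.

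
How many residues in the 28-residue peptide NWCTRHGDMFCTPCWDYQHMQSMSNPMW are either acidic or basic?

5

Acidic: D, E. Basic: H, K, R.
Acidic residues here: D8, D16 (2).
Basic residues here: R5, H6, H19 (3).
The two groups share no amino acid, so total = 2 + 3 = 5.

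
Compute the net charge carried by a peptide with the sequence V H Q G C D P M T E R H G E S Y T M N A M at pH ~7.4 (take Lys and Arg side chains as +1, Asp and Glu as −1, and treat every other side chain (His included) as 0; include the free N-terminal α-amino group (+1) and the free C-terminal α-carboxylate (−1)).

-2

Positive (K, R): R11 → +1.
Negative (D, E): D6, E10, E14 → −3.
The N-terminus (+1) and C-terminus (−1) cancel.
Net charge = (+1) + (−3) = −2.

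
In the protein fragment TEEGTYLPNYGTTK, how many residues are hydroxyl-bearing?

The –OH-bearing residues are Ser, Thr (aliphatic alcohols), and Tyr (phenol).
Matching residues: T1, T5, Y6, Y10, T12, T13.

6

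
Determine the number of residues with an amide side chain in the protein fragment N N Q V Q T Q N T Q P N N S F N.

10

Asparagine (N) and glutamine (Q) have uncharged amide side chains.
Matching residues: N1, N2, Q3, Q5, Q7, N8, Q10, N12, N13, N16.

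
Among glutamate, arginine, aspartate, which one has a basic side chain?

K, R, and H are the three residues with basic side chains (ε-amine, guanidinium, and imidazole respectively).
Of the listed options, only arginine belongs to this group.

arginine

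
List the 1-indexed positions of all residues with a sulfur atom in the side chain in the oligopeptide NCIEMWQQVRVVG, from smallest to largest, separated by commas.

Only Cys (C) and Met (M) have a sulfur atom in the side chain.
Matching residues: C2, M5.

2, 5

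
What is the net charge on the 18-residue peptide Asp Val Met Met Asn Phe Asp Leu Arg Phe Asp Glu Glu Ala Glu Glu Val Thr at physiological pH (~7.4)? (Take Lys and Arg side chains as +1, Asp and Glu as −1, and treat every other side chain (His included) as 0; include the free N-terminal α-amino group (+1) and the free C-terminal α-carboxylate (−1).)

-6

Positive (K, R): Arg9 → +1.
Negative (D, E): Asp1, Asp7, Asp11, Glu12, Glu13, Glu15, Glu16 → −7.
The N-terminus (+1) and C-terminus (−1) cancel.
Net charge = (+1) + (−7) = −6.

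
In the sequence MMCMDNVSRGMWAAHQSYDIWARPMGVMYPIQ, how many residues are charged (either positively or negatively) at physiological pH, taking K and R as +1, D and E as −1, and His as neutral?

Charged side chains at pH ~7.4: K, R (positive); D, E (negative).
Matching residues: D5, R9, D19, R23.

4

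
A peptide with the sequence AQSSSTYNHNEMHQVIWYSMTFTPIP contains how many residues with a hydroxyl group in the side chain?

Serine (S), threonine (T), and tyrosine (Y) each carry a hydroxyl group on the side chain.
Matching residues: S3, S4, S5, T6, Y7, Y18, S19, T21, T23.

9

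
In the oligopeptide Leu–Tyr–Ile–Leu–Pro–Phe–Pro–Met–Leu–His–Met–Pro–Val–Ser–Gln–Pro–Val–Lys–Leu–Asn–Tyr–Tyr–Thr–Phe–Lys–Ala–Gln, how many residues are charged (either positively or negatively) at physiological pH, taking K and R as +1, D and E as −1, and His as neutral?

Charged side chains at pH ~7.4: K, R (positive); D, E (negative).
Matching residues: Lys18, Lys25.

2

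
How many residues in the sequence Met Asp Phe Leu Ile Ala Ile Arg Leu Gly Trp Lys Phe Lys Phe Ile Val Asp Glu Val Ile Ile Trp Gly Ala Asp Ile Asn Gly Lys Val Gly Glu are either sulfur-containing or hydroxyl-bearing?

Sulfur-containing: C, M. Hydroxyl-bearing: S, T, Y.
Sulfur-containing residues here: Met1 (1).
Hydroxyl-bearing residues here: none (0).
The two groups share no amino acid, so total = 1 + 0 = 1.

1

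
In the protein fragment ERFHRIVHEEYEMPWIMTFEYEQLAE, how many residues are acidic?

7

Only D (aspartate) and E (glutamate) carry a side-chain carboxylic acid.
Matching residues: E1, E9, E10, E12, E20, E22, E26.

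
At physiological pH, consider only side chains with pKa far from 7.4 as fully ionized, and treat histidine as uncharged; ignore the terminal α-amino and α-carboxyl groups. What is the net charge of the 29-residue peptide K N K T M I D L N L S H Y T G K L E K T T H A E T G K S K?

+3

Near pH 7.4, K and R contribute +1 each, D and E contribute −1 each, and every other side chain (His included, as stated) is uncharged.
Positive (K, R): K1, K3, K16, K19, K27, K29 → +6.
Negative (D, E): D7, E18, E24 → −3.
Net charge = (+6) + (−3) = +3.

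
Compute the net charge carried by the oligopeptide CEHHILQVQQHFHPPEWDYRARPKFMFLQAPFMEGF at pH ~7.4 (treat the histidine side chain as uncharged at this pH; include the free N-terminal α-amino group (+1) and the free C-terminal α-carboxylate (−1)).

Near pH 7.4, K and R contribute +1 each, D and E contribute −1 each, and every other side chain (His included, as stated) is uncharged.
Positive (K, R): R20, R22, K24 → +3.
Negative (D, E): E2, E16, D18, E34 → −4.
The N-terminus (+1) and C-terminus (−1) cancel.
Net charge = (+3) + (−4) = −1.

-1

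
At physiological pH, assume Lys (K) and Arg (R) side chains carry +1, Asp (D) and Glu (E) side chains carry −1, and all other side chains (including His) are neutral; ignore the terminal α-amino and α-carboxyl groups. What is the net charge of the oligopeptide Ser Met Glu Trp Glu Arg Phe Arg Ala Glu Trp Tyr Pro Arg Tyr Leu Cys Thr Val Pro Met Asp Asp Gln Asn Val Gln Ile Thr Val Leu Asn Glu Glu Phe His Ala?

-4

Positive (K, R): Arg6, Arg8, Arg14 → +3.
Negative (D, E): Glu3, Glu5, Glu10, Asp22, Asp23, Glu33, Glu34 → −7.
Net charge = (+3) + (−7) = −4.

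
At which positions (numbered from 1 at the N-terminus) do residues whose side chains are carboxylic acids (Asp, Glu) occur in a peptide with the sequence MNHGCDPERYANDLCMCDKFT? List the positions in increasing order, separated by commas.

Matching residues: D6, E8, D13, D18.

6, 8, 13, 18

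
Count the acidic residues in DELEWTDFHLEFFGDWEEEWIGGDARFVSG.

10

The acidic residues are Asp (D) and Glu (E), whose side chains end in a carboxylate group.
Matching residues: D1, E2, E4, D7, E11, D15, E17, E18, E19, D24.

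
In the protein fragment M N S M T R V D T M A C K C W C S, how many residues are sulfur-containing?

6

Only Cys (C) and Met (M) have a sulfur atom in the side chain.
Matching residues: M1, M4, M10, C12, C14, C16.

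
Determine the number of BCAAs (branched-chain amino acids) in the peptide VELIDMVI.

5

The BCAAs are Val, Leu, and Ile — aliphatic side chains with a branch point.
Matching residues: V1, L3, I4, V7, I8.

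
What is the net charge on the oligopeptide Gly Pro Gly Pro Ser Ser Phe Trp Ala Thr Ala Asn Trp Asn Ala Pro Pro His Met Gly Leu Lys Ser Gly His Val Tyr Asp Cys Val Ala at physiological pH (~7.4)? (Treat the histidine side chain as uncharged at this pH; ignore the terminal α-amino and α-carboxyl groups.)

Near pH 7.4, K and R contribute +1 each, D and E contribute −1 each, and every other side chain (His included, as stated) is uncharged.
Positive (K, R): Lys22 → +1.
Negative (D, E): Asp28 → −1.
Net charge = (+1) + (−1) = 0.

0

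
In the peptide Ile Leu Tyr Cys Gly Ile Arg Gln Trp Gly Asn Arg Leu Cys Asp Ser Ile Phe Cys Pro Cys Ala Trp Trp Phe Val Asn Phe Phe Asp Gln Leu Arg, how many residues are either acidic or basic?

5

Acidic: D, E. Basic: H, K, R.
Acidic residues here: Asp15, Asp30 (2).
Basic residues here: Arg7, Arg12, Arg33 (3).
The two groups share no amino acid, so total = 2 + 3 = 5.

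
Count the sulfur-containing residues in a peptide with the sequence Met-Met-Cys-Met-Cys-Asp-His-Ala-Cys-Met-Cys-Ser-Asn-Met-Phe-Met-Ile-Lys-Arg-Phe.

The sulfur-bearing residues are cysteine (–SH) and methionine (–S–CH₃).
Matching residues: Met1, Met2, Cys3, Met4, Cys5, Cys9, Met10, Cys11, Met14, Met16.

10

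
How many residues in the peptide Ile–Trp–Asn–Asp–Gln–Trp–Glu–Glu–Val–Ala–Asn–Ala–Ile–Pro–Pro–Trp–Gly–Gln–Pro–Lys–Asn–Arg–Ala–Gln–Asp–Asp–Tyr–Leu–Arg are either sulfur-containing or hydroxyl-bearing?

Sulfur-containing: C, M. Hydroxyl-bearing: S, T, Y.
Sulfur-containing residues here: none (0).
Hydroxyl-bearing residues here: Tyr27 (1).
The two groups share no amino acid, so total = 0 + 1 = 1.

1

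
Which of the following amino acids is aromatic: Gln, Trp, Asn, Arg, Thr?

Trp

F, W, and Y each carry an aromatic ring on the side chain.
Of the listed options, only Trp belongs to this group.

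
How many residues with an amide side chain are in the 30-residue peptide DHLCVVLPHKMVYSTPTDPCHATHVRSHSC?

Only N (asparagine) and Q (glutamine) carry a side-chain carboxamide.
None of the 30 residues belong to this group.

0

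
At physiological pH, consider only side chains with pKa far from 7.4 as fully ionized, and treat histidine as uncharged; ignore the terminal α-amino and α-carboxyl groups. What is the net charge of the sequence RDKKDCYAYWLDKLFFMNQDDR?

0

The side chains ionized at physiological pH are Lys/Arg (+1) and Asp/Glu (−1); with His treated as neutral, nothing else contributes.
Positive (K, R): R1, K3, K4, K13, R22 → +5.
Negative (D, E): D2, D5, D12, D20, D21 → −5.
Net charge = (+5) + (−5) = 0.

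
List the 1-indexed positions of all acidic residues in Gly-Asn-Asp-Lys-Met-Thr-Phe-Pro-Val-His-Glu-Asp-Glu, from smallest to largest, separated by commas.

Aspartate (D) and glutamate (E) have carboxylic-acid side chains and are the acidic amino acids.
Matching residues: Asp3, Glu11, Asp12, Glu13.

3, 11, 12, 13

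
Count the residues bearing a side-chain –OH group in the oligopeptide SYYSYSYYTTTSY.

13

S, T, and Y are the three residues with a side-chain hydroxyl.
Matching residues: S1, Y2, Y3, S4, Y5, S6, Y7, Y8, T9, T10, T11, S12, Y13.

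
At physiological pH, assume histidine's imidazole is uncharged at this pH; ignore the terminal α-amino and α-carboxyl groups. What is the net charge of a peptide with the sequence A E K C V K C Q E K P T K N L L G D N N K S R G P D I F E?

+1

At pH ~7.4 the Lys and Arg side chains are protonated (+1), the Asp and Glu side chains are deprotonated (−1), and with His taken as neutral all other side chains carry no charge.
Positive (K, R): K3, K6, K10, K13, K21, R23 → +6.
Negative (D, E): E2, E9, D18, D26, E29 → −5.
Net charge = (+6) + (−5) = +1.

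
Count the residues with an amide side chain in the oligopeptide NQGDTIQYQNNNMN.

The amide-side-chain residues are Asn (N) and Gln (Q).
Matching residues: N1, Q2, Q7, Q9, N10, N11, N12, N14.

8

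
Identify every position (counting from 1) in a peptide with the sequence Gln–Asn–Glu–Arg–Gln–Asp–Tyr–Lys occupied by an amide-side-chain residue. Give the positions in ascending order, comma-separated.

The amide-side-chain residues are Asn (N) and Gln (Q).
Matching residues: Gln1, Asn2, Gln5.

1, 2, 5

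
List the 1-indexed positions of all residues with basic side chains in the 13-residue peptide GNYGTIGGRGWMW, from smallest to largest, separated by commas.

Lysine (K), arginine (R), and histidine (H) have basic, nitrogen-containing side chains.
Matching residues: R9.

9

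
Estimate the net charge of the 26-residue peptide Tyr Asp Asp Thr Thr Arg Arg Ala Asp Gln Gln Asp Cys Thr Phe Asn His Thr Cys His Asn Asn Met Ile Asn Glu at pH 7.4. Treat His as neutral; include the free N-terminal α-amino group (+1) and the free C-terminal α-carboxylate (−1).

Near pH 7.4, K and R contribute +1 each, D and E contribute −1 each, and every other side chain (His included, as stated) is uncharged.
Positive (K, R): Arg6, Arg7 → +2.
Negative (D, E): Asp2, Asp3, Asp9, Asp12, Glu26 → −5.
The N-terminus (+1) and C-terminus (−1) cancel.
Net charge = (+2) + (−5) = −3.

-3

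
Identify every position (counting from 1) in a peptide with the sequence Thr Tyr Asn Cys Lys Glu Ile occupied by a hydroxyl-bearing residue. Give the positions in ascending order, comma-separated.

1, 2

Matching residues: Thr1, Tyr2.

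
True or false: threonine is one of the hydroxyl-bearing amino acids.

True

Serine (S), threonine (T), and tyrosine (Y) each carry a hydroxyl group on the side chain.
Threonine is in this group.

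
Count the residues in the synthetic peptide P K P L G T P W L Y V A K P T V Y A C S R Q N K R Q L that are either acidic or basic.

5

Acidic: D, E. Basic: H, K, R.
Acidic residues here: none (0).
Basic residues here: K2, K13, R21, K24, R25 (5).
The two groups share no amino acid, so total = 0 + 5 = 5.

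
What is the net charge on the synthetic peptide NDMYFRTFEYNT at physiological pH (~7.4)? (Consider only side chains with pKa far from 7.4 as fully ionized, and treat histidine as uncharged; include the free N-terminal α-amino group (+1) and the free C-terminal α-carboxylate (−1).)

The side chains ionized at physiological pH are Lys/Arg (+1) and Asp/Glu (−1); with His treated as neutral, nothing else contributes.
Positive (K, R): R6 → +1.
Negative (D, E): D2, E9 → −2.
The N-terminus (+1) and C-terminus (−1) cancel.
Net charge = (+1) + (−2) = −1.

-1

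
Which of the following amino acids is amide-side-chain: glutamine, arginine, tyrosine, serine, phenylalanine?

Asparagine (N) and glutamine (Q) have uncharged amide side chains.
Of the listed options, only glutamine belongs to this group.

glutamine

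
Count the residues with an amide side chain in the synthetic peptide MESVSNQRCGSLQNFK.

4

Asparagine (N) and glutamine (Q) have uncharged amide side chains.
Matching residues: N6, Q7, Q13, N14.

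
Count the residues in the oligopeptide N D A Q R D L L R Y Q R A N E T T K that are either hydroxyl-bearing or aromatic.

Hydroxyl-bearing: S, T, Y. Aromatic: F, W, Y.
Hydroxyl-bearing residues here: Y10, T16, T17 (3).
Aromatic residues here: Y10 (1).
Y is in both groups, so the 1 Y residue must not be double-counted.
Total = 3 + 1 − 1 = 3.

3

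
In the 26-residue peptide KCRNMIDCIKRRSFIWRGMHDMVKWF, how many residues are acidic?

2

The acidic residues are Asp (D) and Glu (E), whose side chains end in a carboxylate group.
Matching residues: D7, D21.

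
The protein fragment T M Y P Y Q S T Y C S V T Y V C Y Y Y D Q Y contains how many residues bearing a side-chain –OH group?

The –OH-bearing residues are Ser, Thr (aliphatic alcohols), and Tyr (phenol).
Matching residues: T1, Y3, Y5, S7, T8, Y9, S11, T13, Y14, Y17, Y18, Y19, Y22.

13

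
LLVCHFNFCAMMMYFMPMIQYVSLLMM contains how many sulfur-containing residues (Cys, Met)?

Matching residues: C4, C9, M11, M12, M13, M16, M18, M26, M27.

9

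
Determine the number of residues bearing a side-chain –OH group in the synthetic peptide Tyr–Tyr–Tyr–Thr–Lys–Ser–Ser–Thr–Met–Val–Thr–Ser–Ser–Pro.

10

S, T, and Y are the three residues with a side-chain hydroxyl.
Matching residues: Tyr1, Tyr2, Tyr3, Thr4, Ser6, Ser7, Thr8, Thr11, Ser12, Ser13.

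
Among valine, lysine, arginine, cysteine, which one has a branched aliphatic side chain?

Valine (V), leucine (L), and isoleucine (I) are the branched-chain amino acids.
Of the listed options, only valine belongs to this group.

valine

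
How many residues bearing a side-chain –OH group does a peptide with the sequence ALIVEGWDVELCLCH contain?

0

The –OH-bearing residues are Ser, Thr (aliphatic alcohols), and Tyr (phenol).
None of the 15 residues belong to this group.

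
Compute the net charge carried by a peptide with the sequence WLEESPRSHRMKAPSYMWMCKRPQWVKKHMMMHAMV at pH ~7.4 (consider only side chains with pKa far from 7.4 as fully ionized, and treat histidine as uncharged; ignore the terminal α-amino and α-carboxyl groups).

Near pH 7.4, K and R contribute +1 each, D and E contribute −1 each, and every other side chain (His included, as stated) is uncharged.
Positive (K, R): R7, R10, K12, K21, R22, K27, K28 → +7.
Negative (D, E): E3, E4 → −2.
Net charge = (+7) + (−2) = +5.

+5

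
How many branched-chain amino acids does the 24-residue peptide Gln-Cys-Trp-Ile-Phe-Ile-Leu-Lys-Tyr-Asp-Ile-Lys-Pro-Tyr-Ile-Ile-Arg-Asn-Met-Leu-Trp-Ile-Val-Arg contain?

9

The BCAAs are Val, Leu, and Ile — aliphatic side chains with a branch point.
Matching residues: Ile4, Ile6, Leu7, Ile11, Ile15, Ile16, Leu20, Ile22, Val23.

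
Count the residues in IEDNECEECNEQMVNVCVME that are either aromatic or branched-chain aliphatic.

4

Aromatic: F, W, Y. Branched-chain aliphatic: I, L, V.
Aromatic residues here: none (0).
Branched-chain aliphatic residues here: I1, V14, V16, V18 (4).
The two groups share no amino acid, so total = 0 + 4 = 4.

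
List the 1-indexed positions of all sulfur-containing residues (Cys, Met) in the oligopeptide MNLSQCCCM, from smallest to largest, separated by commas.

Matching residues: M1, C6, C7, C8, M9.

1, 6, 7, 8, 9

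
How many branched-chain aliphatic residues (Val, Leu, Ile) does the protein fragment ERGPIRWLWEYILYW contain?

4

Matching residues: I5, L8, I12, L13.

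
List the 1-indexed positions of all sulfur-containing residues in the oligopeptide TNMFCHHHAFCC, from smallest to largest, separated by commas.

Only Cys (C) and Met (M) have a sulfur atom in the side chain.
Matching residues: M3, C5, C11, C12.

3, 5, 11, 12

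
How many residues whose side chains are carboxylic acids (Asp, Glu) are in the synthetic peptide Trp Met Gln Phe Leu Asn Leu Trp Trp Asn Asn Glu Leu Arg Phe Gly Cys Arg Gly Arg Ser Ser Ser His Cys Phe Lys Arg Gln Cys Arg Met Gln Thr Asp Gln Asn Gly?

2

Matching residues: Glu12, Asp35.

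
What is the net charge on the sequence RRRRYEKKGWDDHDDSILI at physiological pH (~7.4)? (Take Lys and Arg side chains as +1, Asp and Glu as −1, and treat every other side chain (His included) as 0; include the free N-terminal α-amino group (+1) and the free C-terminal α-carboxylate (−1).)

+1

Positive (K, R): R1, R2, R3, R4, K7, K8 → +6.
Negative (D, E): E6, D11, D12, D14, D15 → −5.
The N-terminus (+1) and C-terminus (−1) cancel.
Net charge = (+6) + (−5) = +1.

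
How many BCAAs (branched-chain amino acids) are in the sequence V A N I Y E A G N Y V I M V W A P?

V, L, and I make up the branched-chain aliphatic group.
Matching residues: V1, I4, V11, I12, V14.

5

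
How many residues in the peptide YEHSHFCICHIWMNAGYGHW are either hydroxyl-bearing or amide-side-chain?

4

Hydroxyl-bearing: S, T, Y. Amide-side-chain: N, Q.
Hydroxyl-bearing residues here: Y1, S4, Y17 (3).
Amide-side-chain residues here: N14 (1).
The two groups share no amino acid, so total = 3 + 1 = 4.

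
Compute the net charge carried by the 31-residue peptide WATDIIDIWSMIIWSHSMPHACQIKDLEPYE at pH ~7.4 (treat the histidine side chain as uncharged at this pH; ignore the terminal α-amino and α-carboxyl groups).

-4

Near pH 7.4, K and R contribute +1 each, D and E contribute −1 each, and every other side chain (His included, as stated) is uncharged.
Positive (K, R): K25 → +1.
Negative (D, E): D4, D7, D26, E28, E31 → −5.
Net charge = (+1) + (−5) = −4.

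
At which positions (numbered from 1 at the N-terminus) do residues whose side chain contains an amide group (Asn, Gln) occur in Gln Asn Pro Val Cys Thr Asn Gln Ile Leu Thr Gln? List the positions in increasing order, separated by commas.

Matching residues: Gln1, Asn2, Asn7, Gln8, Gln12.

1, 2, 7, 8, 12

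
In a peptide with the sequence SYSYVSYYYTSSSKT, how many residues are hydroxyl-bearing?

13

The –OH-bearing residues are Ser, Thr (aliphatic alcohols), and Tyr (phenol).
Matching residues: S1, Y2, S3, Y4, S6, Y7, Y8, Y9, T10, S11, S12, S13, T15.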